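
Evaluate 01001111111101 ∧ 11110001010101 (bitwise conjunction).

AND: 1 only when both bits are 1
  01001111111101
& 11110001010101
----------------
  01000001010101
Decimal: 5117 & 15445 = 4181



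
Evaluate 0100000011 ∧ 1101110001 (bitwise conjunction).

AND: 1 only when both bits are 1
  0100000011
& 1101110001
------------
  0100000001
Decimal: 259 & 881 = 257



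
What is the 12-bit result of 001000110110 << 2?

Original: 001000110110 (decimal 566)
Shift left by 2 positions
Append 2 zeros on the right
Result: 100011011000 (decimal 2264)
Equivalent: 566 << 2 = 566 × 2^2 = 2264



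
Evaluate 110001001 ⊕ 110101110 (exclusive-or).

XOR: 1 when bits differ
  110001001
^ 110101110
-----------
  000100111
Decimal: 393 ^ 430 = 39



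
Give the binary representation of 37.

Using repeated division by 2:
37 ÷ 2 = 18 remainder 1
18 ÷ 2 = 9 remainder 0
9 ÷ 2 = 4 remainder 1
4 ÷ 2 = 2 remainder 0
2 ÷ 2 = 1 remainder 0
1 ÷ 2 = 0 remainder 1
Reading remainders bottom to top: 100101



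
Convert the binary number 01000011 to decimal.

Sum of powers of 2 for each 1-bit:
2^0 + 2^1 + 2^6
= 1 + 2 + 64
= 67



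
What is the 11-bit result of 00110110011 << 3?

Original: 00110110011 (decimal 435)
Shift left by 3 positions
Append 3 zeros on the right and drop the 3 high bits that overflow the 11-bit width
Result: 10110011000 (decimal 1432)
Equivalent: 435 << 3 = 435 × 2^3 = 3480, truncated to 11 bits = 1432



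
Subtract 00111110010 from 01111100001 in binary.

Method 1 - Direct subtraction (column by column from the right: bit − bit − borrow-in; if negative, add 2 and borrow 1 from the next column):
borrow: 01111111100
        01111100001
-       00111110010
-------------------
        00111101111

Method 2 - Add two's complement:
Two's complement of 00111110010: invert → 11000001101, add 1 → 11000001110
  01111100001
+ 11000001110
-------------
 100111101111  (end carry out of the top bit = 1)
Discarding the end carry: 00111101111
Decimal check:
  01111100001 = 512 + 256 + 128 + 64 + 32 + 1 = 993
  00111110010 = 256 + 128 + 64 + 32 + 16 + 2 = 498
  993 - 498 = 495, and 00111101111 = 256 + 128 + 64 + 32 + 8 + 4 + 2 + 1 = 495 ✓



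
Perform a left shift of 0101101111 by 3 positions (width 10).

Original: 0101101111 (decimal 367)
Shift left by 3 positions
Append 3 zeros on the right and drop the 3 high bits that overflow the 10-bit width
Result: 1101111000 (decimal 888)
Equivalent: 367 << 3 = 367 × 2^3 = 2936, truncated to 10 bits = 888



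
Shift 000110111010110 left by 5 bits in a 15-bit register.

Original: 000110111010110 (decimal 3542)
Shift left by 5 positions
Append 5 zeros on the right and drop the 5 high bits that overflow the 15-bit width
Result: 011101011000000 (decimal 15040)
Equivalent: 3542 << 5 = 3542 × 2^5 = 113344, truncated to 15 bits = 15040



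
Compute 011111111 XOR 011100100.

XOR: 1 when bits differ
  011111111
^ 011100100
-----------
  000011011
Decimal: 255 ^ 228 = 27



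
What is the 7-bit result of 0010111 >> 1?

Original: 0010111 (decimal 23)
Shift right by 1 position
Drop the 1 low bit; fill with zero on the left
Result: 0001011 (decimal 11)
Equivalent: 23 >> 1 = 23 ÷ 2^1 = 11



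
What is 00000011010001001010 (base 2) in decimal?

Sum of powers of 2 for each 1-bit:
2^1 + 2^3 + 2^6 + 2^10 + 2^12 + 2^13
= 2 + 8 + 64 + 1024 + 4096 + 8192
= 13386



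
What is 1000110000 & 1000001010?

AND: 1 only when both bits are 1
  1000110000
& 1000001010
------------
  1000000000
Decimal: 560 & 522 = 512



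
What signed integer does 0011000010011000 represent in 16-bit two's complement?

Binary: 0011000010011000
Sign bit: 0 (non-negative)
Read directly as an unsigned value:
0011000010011000 = 8192 + 4096 + 128 + 16 + 8 = 12440
Value: 12440



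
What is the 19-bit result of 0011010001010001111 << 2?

Original: 0011010001010001111 (decimal 107151)
Shift left by 2 positions
Append 2 zeros on the right
Result: 1101000101000111100 (decimal 428604)
Equivalent: 107151 << 2 = 107151 × 2^2 = 428604



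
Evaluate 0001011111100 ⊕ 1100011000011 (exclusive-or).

XOR: 1 when bits differ
  0001011111100
^ 1100011000011
---------------
  1101000111111
Decimal: 764 ^ 6339 = 6719



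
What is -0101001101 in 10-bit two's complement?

Original: 0101001101
Step 1 - Invert all bits: 1010110010
Step 2 - Add 1: 1010110011
Verification: 0101001101 + 1010110011 = 10000000000; discarding the end carry (carry out of the top bit) leaves the 10-bit value 0000000000, as required for x + (-x)



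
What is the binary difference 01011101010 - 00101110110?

Method 1 - Direct subtraction (column by column from the right: bit − bit − borrow-in; if negative, add 2 and borrow 1 from the next column):
borrow: 01011101000
        01011101010
-       00101110110
-------------------
        00101110100

Method 2 - Add two's complement:
Two's complement of 00101110110: invert → 11010001001, add 1 → 11010001010
  01011101010
+ 11010001010
-------------
 100101110100  (end carry out of the top bit = 1)
Discarding the end carry: 00101110100
Decimal check:
  01011101010 = 512 + 128 + 64 + 32 + 8 + 2 = 746
  00101110110 = 256 + 64 + 32 + 16 + 4 + 2 = 374
  746 - 374 = 372, and 00101110100 = 256 + 64 + 32 + 16 + 4 = 372 ✓



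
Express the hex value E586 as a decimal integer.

Expand by place value (powers of 16):
Digit values: E = 14
E586 = 14 × 16^3 + 5 × 16^2 + 8 × 16^1 + 6 × 16^0
= 14 × 4096 + 5 × 256 + 8 × 16 + 6 × 1
= 57344 + 1280 + 128 + 6
= 58758



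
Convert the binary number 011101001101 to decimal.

Sum of powers of 2 for each 1-bit:
2^0 + 2^2 + 2^3 + 2^6 + 2^8 + 2^9 + 2^10
= 1 + 4 + 8 + 64 + 256 + 512 + 1024
= 1869



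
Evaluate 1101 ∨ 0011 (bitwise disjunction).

OR: 1 when either bit is 1
  1101
| 0011
------
  1111
Decimal: 13 | 3 = 15



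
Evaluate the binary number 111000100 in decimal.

Sum of powers of 2 for each 1-bit:
2^2 + 2^6 + 2^7 + 2^8
= 4 + 64 + 128 + 256
= 452



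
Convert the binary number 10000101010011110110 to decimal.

Sum of powers of 2 for each 1-bit:
2^1 + 2^2 + 2^4 + 2^5 + 2^6 + 2^7 + 2^10 + 2^12 + 2^14 + 2^19
= 2 + 4 + 16 + 32 + 64 + 128 + 1024 + 4096 + 16384 + 524288
= 546038



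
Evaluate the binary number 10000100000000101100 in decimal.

Sum of powers of 2 for each 1-bit:
2^2 + 2^3 + 2^5 + 2^14 + 2^19
= 4 + 8 + 32 + 16384 + 524288
= 540716



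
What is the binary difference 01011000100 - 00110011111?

Method 1 - Direct subtraction (column by column from the right: bit − bit − borrow-in; if negative, add 2 and borrow 1 from the next column):
borrow: 01001111110
        01011000100
-       00110011111
-------------------
        00100100101

Method 2 - Add two's complement:
Two's complement of 00110011111: invert → 11001100000, add 1 → 11001100001
  01011000100
+ 11001100001
-------------
 100100100101  (end carry out of the top bit = 1)
Discarding the end carry: 00100100101
Decimal check:
  01011000100 = 512 + 128 + 64 + 4 = 708
  00110011111 = 256 + 128 + 16 + 8 + 4 + 2 + 1 = 415
  708 - 415 = 293, and 00100100101 = 256 + 32 + 4 + 1 = 293 ✓



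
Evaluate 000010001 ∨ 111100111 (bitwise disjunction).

OR: 1 when either bit is 1
  000010001
| 111100111
-----------
  111110111
Decimal: 17 | 487 = 503



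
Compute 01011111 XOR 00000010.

XOR: 1 when bits differ
  01011111
^ 00000010
----------
  01011101
Decimal: 95 ^ 2 = 93



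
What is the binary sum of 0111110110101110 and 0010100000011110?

Add column by column from the right: bit + bit + carry-in; write the sum mod 2, carry 1 when the sum is 2 or 3.
carry:  1111000001111100
        0111110110101110
+       0010100000011110
------------------------
       01010010111001100
(the carry out of the leftmost column, 0, becomes the leading bit)
Decimal check:
  0111110110101110 = 16384 + 8192 + 4096 + 2048 + 1024 + 256 + 128 + 32 + 8 + 4 + 2 = 32174
  0010100000011110 = 8192 + 2048 + 16 + 8 + 4 + 2 = 10270
  32174 + 10270 = 42444, and 01010010111001100 = 32768 + 8192 + 1024 + 256 + 128 + 64 + 8 + 4 = 42444 ✓



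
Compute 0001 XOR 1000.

XOR: 1 when bits differ
  0001
^ 1000
------
  1001
Decimal: 1 ^ 8 = 9



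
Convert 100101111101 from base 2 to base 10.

Sum of powers of 2 for each 1-bit:
2^0 + 2^2 + 2^3 + 2^4 + 2^5 + 2^6 + 2^8 + 2^11
= 1 + 4 + 8 + 16 + 32 + 64 + 256 + 2048
= 2429



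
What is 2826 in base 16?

Using repeated division by 16 (digits 10–15 are A–F):
2826 ÷ 16 = 176 remainder 10 (A)
176 ÷ 16 = 11 remainder 0
11 ÷ 16 = 0 remainder 11 (B)
Reading remainders bottom to top: B0A



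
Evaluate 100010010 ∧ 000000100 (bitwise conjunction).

AND: 1 only when both bits are 1
  100010010
& 000000100
-----------
  000000000
Decimal: 274 & 4 = 0



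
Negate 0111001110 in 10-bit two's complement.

Original: 0111001110
Step 1 - Invert all bits: 1000110001
Step 2 - Add 1: 1000110010
Verification: 0111001110 + 1000110010 = 10000000000; discarding the end carry (carry out of the top bit) leaves the 10-bit value 0000000000, as required for x + (-x)



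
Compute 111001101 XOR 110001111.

XOR: 1 when bits differ
  111001101
^ 110001111
-----------
  001000010
Decimal: 461 ^ 399 = 66



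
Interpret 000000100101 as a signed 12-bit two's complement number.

Binary: 000000100101
Sign bit: 0 (non-negative)
Read directly as an unsigned value:
000000100101 = 32 + 4 + 1 = 37
Value: 37



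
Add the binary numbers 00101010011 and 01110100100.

Add column by column from the right: bit + bit + carry-in; write the sum mod 2, carry 1 when the sum is 2 or 3.
carry:  11000000000
        00101010011
+       01110100100
-------------------
       010011110111
(the carry out of the leftmost column, 0, becomes the leading bit)
Decimal check:
  00101010011 = 256 + 64 + 16 + 2 + 1 = 339
  01110100100 = 512 + 256 + 128 + 32 + 4 = 932
  339 + 932 = 1271, and 010011110111 = 1024 + 128 + 64 + 32 + 16 + 4 + 2 + 1 = 1271 ✓



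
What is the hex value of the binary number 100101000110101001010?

Group into 4-bit nibbles from right:
  0001 = 1
  0010 = 2
  1000 = 8
  1101 = D
  0100 = 4
  1010 = A
Result: 128D4A



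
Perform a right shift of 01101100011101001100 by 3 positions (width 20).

Original: 01101100011101001100 (decimal 444236)
Shift right by 3 positions
Drop the 3 low bits; fill with zeros on the left
Result: 00001101100011101001 (decimal 55529)
Equivalent: 444236 >> 3 = 444236 ÷ 2^3 = 55529



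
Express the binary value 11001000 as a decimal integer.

Sum of powers of 2 for each 1-bit:
2^3 + 2^6 + 2^7
= 8 + 64 + 128
= 200



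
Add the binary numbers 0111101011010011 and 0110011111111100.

Add column by column from the right: bit + bit + carry-in; write the sum mod 2, carry 1 when the sum is 2 or 3.
carry:  1111111111100000
        0111101011010011
+       0110011111111100
------------------------
       01110001011001111
(the carry out of the leftmost column, 0, becomes the leading bit)
Decimal check:
  0111101011010011 = 16384 + 8192 + 4096 + 2048 + 512 + 128 + 64 + 16 + 2 + 1 = 31443
  0110011111111100 = 16384 + 8192 + 1024 + 512 + 256 + 128 + 64 + 32 + 16 + 8 + 4 = 26620
  31443 + 26620 = 58063, and 01110001011001111 = 32768 + 16384 + 8192 + 512 + 128 + 64 + 8 + 4 + 2 + 1 = 58063 ✓



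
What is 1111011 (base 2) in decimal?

Sum of powers of 2 for each 1-bit:
2^0 + 2^1 + 2^3 + 2^4 + 2^5 + 2^6
= 1 + 2 + 8 + 16 + 32 + 64
= 123



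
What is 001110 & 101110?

AND: 1 only when both bits are 1
  001110
& 101110
--------
  001110
Decimal: 14 & 46 = 14



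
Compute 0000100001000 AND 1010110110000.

AND: 1 only when both bits are 1
  0000100001000
& 1010110110000
---------------
  0000100000000
Decimal: 264 & 5552 = 256



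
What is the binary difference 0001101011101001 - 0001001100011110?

Method 1 - Direct subtraction (column by column from the right: bit − bit − borrow-in; if negative, add 2 and borrow 1 from the next column):
borrow: 0000111000111100
        0001101011101001
-       0001001100011110
------------------------
        0000011111001011

Method 2 - Add two's complement:
Two's complement of 0001001100011110: invert → 1110110011100001, add 1 → 1110110011100010
  0001101011101001
+ 1110110011100010
------------------
 10000011111001011  (end carry out of the top bit = 1)
Discarding the end carry: 0000011111001011
Decimal check:
  0001101011101001 = 4096 + 2048 + 512 + 128 + 64 + 32 + 8 + 1 = 6889
  0001001100011110 = 4096 + 512 + 256 + 16 + 8 + 4 + 2 = 4894
  6889 - 4894 = 1995, and 0000011111001011 = 1024 + 512 + 256 + 128 + 64 + 8 + 2 + 1 = 1995 ✓



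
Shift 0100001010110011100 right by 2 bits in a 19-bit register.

Original: 0100001010110011100 (decimal 136604)
Shift right by 2 positions
Drop the 2 low bits; fill with zeros on the left
Result: 0001000010101100111 (decimal 34151)
Equivalent: 136604 >> 2 = 136604 ÷ 2^2 = 34151



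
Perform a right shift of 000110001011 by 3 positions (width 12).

Original: 000110001011 (decimal 395)
Shift right by 3 positions
Drop the 3 low bits; fill with zeros on the left
Result: 000000110001 (decimal 49)
Equivalent: 395 >> 3 = 395 ÷ 2^3 = 49



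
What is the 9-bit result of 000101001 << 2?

Original: 000101001 (decimal 41)
Shift left by 2 positions
Append 2 zeros on the right
Result: 010100100 (decimal 164)
Equivalent: 41 << 2 = 41 × 2^2 = 164



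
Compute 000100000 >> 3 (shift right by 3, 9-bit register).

Original: 000100000 (decimal 32)
Shift right by 3 positions
Drop the 3 low bits; fill with zeros on the left
Result: 000000100 (decimal 4)
Equivalent: 32 >> 3 = 32 ÷ 2^3 = 4



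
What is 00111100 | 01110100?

OR: 1 when either bit is 1
  00111100
| 01110100
----------
  01111100
Decimal: 60 | 116 = 124



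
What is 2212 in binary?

Using repeated division by 2:
2212 ÷ 2 = 1106 remainder 0
1106 ÷ 2 = 553 remainder 0
553 ÷ 2 = 276 remainder 1
276 ÷ 2 = 138 remainder 0
138 ÷ 2 = 69 remainder 0
69 ÷ 2 = 34 remainder 1
34 ÷ 2 = 17 remainder 0
17 ÷ 2 = 8 remainder 1
8 ÷ 2 = 4 remainder 0
4 ÷ 2 = 2 remainder 0
2 ÷ 2 = 1 remainder 0
1 ÷ 2 = 0 remainder 1
Reading remainders bottom to top: 100010100100



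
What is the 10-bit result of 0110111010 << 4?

Original: 0110111010 (decimal 442)
Shift left by 4 positions
Append 4 zeros on the right and drop the 4 high bits that overflow the 10-bit width
Result: 1110100000 (decimal 928)
Equivalent: 442 << 4 = 442 × 2^4 = 7072, truncated to 10 bits = 928



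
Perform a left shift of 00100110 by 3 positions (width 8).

Original: 00100110 (decimal 38)
Shift left by 3 positions
Append 3 zeros on the right and drop the 3 high bits that overflow the 8-bit width
Result: 00110000 (decimal 48)
Equivalent: 38 << 3 = 38 × 2^3 = 304, truncated to 8 bits = 48



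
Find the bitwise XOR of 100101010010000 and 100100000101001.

XOR: 1 when bits differ
  100101010010000
^ 100100000101001
-----------------
  000001010111001
Decimal: 19088 ^ 18473 = 697



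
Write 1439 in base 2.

Using repeated division by 2:
1439 ÷ 2 = 719 remainder 1
719 ÷ 2 = 359 remainder 1
359 ÷ 2 = 179 remainder 1
179 ÷ 2 = 89 remainder 1
89 ÷ 2 = 44 remainder 1
44 ÷ 2 = 22 remainder 0
22 ÷ 2 = 11 remainder 0
11 ÷ 2 = 5 remainder 1
5 ÷ 2 = 2 remainder 1
2 ÷ 2 = 1 remainder 0
1 ÷ 2 = 0 remainder 1
Reading remainders bottom to top: 10110011111



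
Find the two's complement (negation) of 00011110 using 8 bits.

Original: 00011110
Step 1 - Invert all bits: 11100001
Step 2 - Add 1: 11100010
Verification: 00011110 + 11100010 = 100000000; discarding the end carry (carry out of the top bit) leaves the 8-bit value 00000000, as required for x + (-x)



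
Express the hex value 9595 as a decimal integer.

Expand by place value (powers of 16):
9595 = 9 × 16^3 + 5 × 16^2 + 9 × 16^1 + 5 × 16^0
= 9 × 4096 + 5 × 256 + 9 × 16 + 5 × 1
= 36864 + 1280 + 144 + 5
= 38293



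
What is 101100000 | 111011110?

OR: 1 when either bit is 1
  101100000
| 111011110
-----------
  111111110
Decimal: 352 | 478 = 510



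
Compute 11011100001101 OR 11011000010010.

OR: 1 when either bit is 1
  11011100001101
| 11011000010010
----------------
  11011100011111
Decimal: 14093 | 13842 = 14111



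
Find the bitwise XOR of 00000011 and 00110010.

XOR: 1 when bits differ
  00000011
^ 00110010
----------
  00110001
Decimal: 3 ^ 50 = 49



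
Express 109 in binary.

Using repeated division by 2:
109 ÷ 2 = 54 remainder 1
54 ÷ 2 = 27 remainder 0
27 ÷ 2 = 13 remainder 1
13 ÷ 2 = 6 remainder 1
6 ÷ 2 = 3 remainder 0
3 ÷ 2 = 1 remainder 1
1 ÷ 2 = 0 remainder 1
Reading remainders bottom to top: 1101101



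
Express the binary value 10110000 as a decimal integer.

Sum of powers of 2 for each 1-bit:
2^4 + 2^5 + 2^7
= 16 + 32 + 128
= 176



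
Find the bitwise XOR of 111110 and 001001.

XOR: 1 when bits differ
  111110
^ 001001
--------
  110111
Decimal: 62 ^ 9 = 55



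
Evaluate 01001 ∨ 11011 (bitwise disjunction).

OR: 1 when either bit is 1
  01001
| 11011
-------
  11011
Decimal: 9 | 27 = 27



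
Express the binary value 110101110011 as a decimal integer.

Sum of powers of 2 for each 1-bit:
2^0 + 2^1 + 2^4 + 2^5 + 2^6 + 2^8 + 2^10 + 2^11
= 1 + 2 + 16 + 32 + 64 + 256 + 1024 + 2048
= 3443



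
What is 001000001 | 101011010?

OR: 1 when either bit is 1
  001000001
| 101011010
-----------
  101011011
Decimal: 65 | 346 = 347



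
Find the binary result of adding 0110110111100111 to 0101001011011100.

Add column by column from the right: bit + bit + carry-in; write the sum mod 2, carry 1 when the sum is 2 or 3.
carry:  1111111111111000
        0110110111100111
+       0101001011011100
------------------------
       01100000011000011
(the carry out of the leftmost column, 0, becomes the leading bit)
Decimal check:
  0110110111100111 = 16384 + 8192 + 2048 + 1024 + 256 + 128 + 64 + 32 + 4 + 2 + 1 = 28135
  0101001011011100 = 16384 + 4096 + 512 + 128 + 64 + 16 + 8 + 4 = 21212
  28135 + 21212 = 49347, and 01100000011000011 = 32768 + 16384 + 128 + 64 + 2 + 1 = 49347 ✓



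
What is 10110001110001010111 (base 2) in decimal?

Sum of powers of 2 for each 1-bit:
2^0 + 2^1 + 2^2 + 2^4 + 2^6 + 2^10 + 2^11 + 2^12 + 2^16 + 2^17 + 2^19
= 1 + 2 + 4 + 16 + 64 + 1024 + 2048 + 4096 + 65536 + 131072 + 524288
= 728151



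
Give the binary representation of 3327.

Using repeated division by 2:
3327 ÷ 2 = 1663 remainder 1
1663 ÷ 2 = 831 remainder 1
831 ÷ 2 = 415 remainder 1
415 ÷ 2 = 207 remainder 1
207 ÷ 2 = 103 remainder 1
103 ÷ 2 = 51 remainder 1
51 ÷ 2 = 25 remainder 1
25 ÷ 2 = 12 remainder 1
12 ÷ 2 = 6 remainder 0
6 ÷ 2 = 3 remainder 0
3 ÷ 2 = 1 remainder 1
1 ÷ 2 = 0 remainder 1
Reading remainders bottom to top: 110011111111



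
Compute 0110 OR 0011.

OR: 1 when either bit is 1
  0110
| 0011
------
  0111
Decimal: 6 | 3 = 7



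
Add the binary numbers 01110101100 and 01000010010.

Add column by column from the right: bit + bit + carry-in; write the sum mod 2, carry 1 when the sum is 2 or 3.
carry:  10000000000
        01110101100
+       01000010010
-------------------
       010110111110
(the carry out of the leftmost column, 0, becomes the leading bit)
Decimal check:
  01110101100 = 512 + 256 + 128 + 32 + 8 + 4 = 940
  01000010010 = 512 + 16 + 2 = 530
  940 + 530 = 1470, and 010110111110 = 1024 + 256 + 128 + 32 + 16 + 8 + 4 + 2 = 1470 ✓



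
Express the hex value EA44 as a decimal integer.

Expand by place value (powers of 16):
Digit values: E = 14, A = 10
EA44 = 14 × 16^3 + 10 × 16^2 + 4 × 16^1 + 4 × 16^0
= 14 × 4096 + 10 × 256 + 4 × 16 + 4 × 1
= 57344 + 2560 + 64 + 4
= 59972



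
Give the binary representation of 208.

Using repeated division by 2:
208 ÷ 2 = 104 remainder 0
104 ÷ 2 = 52 remainder 0
52 ÷ 2 = 26 remainder 0
26 ÷ 2 = 13 remainder 0
13 ÷ 2 = 6 remainder 1
6 ÷ 2 = 3 remainder 0
3 ÷ 2 = 1 remainder 1
1 ÷ 2 = 0 remainder 1
Reading remainders bottom to top: 11010000



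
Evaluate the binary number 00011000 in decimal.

Sum of powers of 2 for each 1-bit:
2^3 + 2^4
= 8 + 16
= 24



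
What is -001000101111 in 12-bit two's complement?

Original: 001000101111
Step 1 - Invert all bits: 110111010000
Step 2 - Add 1: 110111010001
Verification: 001000101111 + 110111010001 = 1000000000000; discarding the end carry (carry out of the top bit) leaves the 12-bit value 000000000000, as required for x + (-x)



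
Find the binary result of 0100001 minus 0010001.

Method 1 - Direct subtraction (column by column from the right: bit − bit − borrow-in; if negative, add 2 and borrow 1 from the next column):
borrow: 0100000
        0100001
-       0010001
---------------
        0010000

Method 2 - Add two's complement:
Two's complement of 0010001: invert → 1101110, add 1 → 1101111
  0100001
+ 1101111
---------
 10010000  (end carry out of the top bit = 1)
Discarding the end carry: 0010000
Decimal check:
  0100001 = 32 + 1 = 33
  0010001 = 16 + 1 = 17
  33 - 17 = 16, and 0010000 = 16 ✓



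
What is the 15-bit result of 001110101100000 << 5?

Original: 001110101100000 (decimal 7520)
Shift left by 5 positions
Append 5 zeros on the right and drop the 5 high bits that overflow the 15-bit width
Result: 010110000000000 (decimal 11264)
Equivalent: 7520 << 5 = 7520 × 2^5 = 240640, truncated to 15 bits = 11264



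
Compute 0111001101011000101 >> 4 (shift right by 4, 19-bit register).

Original: 0111001101011000101 (decimal 236229)
Shift right by 4 positions
Drop the 4 low bits; fill with zeros on the left
Result: 0000011100110101100 (decimal 14764)
Equivalent: 236229 >> 4 = 236229 ÷ 2^4 = 14764



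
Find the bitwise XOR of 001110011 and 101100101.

XOR: 1 when bits differ
  001110011
^ 101100101
-----------
  100010110
Decimal: 115 ^ 357 = 278



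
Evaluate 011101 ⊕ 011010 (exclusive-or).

XOR: 1 when bits differ
  011101
^ 011010
--------
  000111
Decimal: 29 ^ 26 = 7



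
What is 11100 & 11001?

AND: 1 only when both bits are 1
  11100
& 11001
-------
  11000
Decimal: 28 & 25 = 24



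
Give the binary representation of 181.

Using repeated division by 2:
181 ÷ 2 = 90 remainder 1
90 ÷ 2 = 45 remainder 0
45 ÷ 2 = 22 remainder 1
22 ÷ 2 = 11 remainder 0
11 ÷ 2 = 5 remainder 1
5 ÷ 2 = 2 remainder 1
2 ÷ 2 = 1 remainder 0
1 ÷ 2 = 0 remainder 1
Reading remainders bottom to top: 10110101



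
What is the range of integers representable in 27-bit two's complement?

For 27-bit two's complement:
Minimum: -2^26 = -67108864
Maximum: 2^26 - 1 = 67108863



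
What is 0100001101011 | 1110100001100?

OR: 1 when either bit is 1
  0100001101011
| 1110100001100
---------------
  1110101101111
Decimal: 2155 | 7436 = 7535



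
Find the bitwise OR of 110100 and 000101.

OR: 1 when either bit is 1
  110100
| 000101
--------
  110101
Decimal: 52 | 5 = 53



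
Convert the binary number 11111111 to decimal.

Sum of powers of 2 for each 1-bit:
2^0 + 2^1 + 2^2 + 2^3 + 2^4 + 2^5 + 2^6 + 2^7
= 1 + 2 + 4 + 8 + 16 + 32 + 64 + 128
= 255



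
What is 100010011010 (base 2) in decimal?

Sum of powers of 2 for each 1-bit:
2^1 + 2^3 + 2^4 + 2^7 + 2^11
= 2 + 8 + 16 + 128 + 2048
= 2202



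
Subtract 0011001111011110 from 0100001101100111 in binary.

Method 1 - Direct subtraction (column by column from the right: bit − bit − borrow-in; if negative, add 2 and borrow 1 from the next column):
borrow: 0111111100110000
        0100001101100111
-       0011001111011110
------------------------
        0000111110001001

Method 2 - Add two's complement:
Two's complement of 0011001111011110: invert → 1100110000100001, add 1 → 1100110000100010
  0100001101100111
+ 1100110000100010
------------------
 10000111110001001  (end carry out of the top bit = 1)
Discarding the end carry: 0000111110001001
Decimal check:
  0100001101100111 = 16384 + 512 + 256 + 64 + 32 + 4 + 2 + 1 = 17255
  0011001111011110 = 8192 + 4096 + 512 + 256 + 128 + 64 + 16 + 8 + 4 + 2 = 13278
  17255 - 13278 = 3977, and 0000111110001001 = 2048 + 1024 + 512 + 256 + 128 + 8 + 1 = 3977 ✓



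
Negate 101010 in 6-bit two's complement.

Original (sign bit 1, negative): 101010
Step 1 - Invert all bits: 010101
Step 2 - Add 1: 010110
Verification: 101010 + 010110 = 1000000; discarding the end carry (carry out of the top bit) leaves the 6-bit value 000000, as required for x + (-x)



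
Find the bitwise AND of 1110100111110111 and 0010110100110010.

AND: 1 only when both bits are 1
  1110100111110111
& 0010110100110010
------------------
  0010100100110010
Decimal: 59895 & 11570 = 10546



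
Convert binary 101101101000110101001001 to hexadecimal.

Group into 4-bit nibbles from right:
  1011 = B
  0110 = 6
  1000 = 8
  1101 = D
  0100 = 4
  1001 = 9
Result: B68D49



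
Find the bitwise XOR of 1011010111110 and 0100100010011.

XOR: 1 when bits differ
  1011010111110
^ 0100100010011
---------------
  1111110101101
Decimal: 5822 ^ 2323 = 8109



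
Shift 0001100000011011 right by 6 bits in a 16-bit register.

Original: 0001100000011011 (decimal 6171)
Shift right by 6 positions
Drop the 6 low bits; fill with zeros on the left
Result: 0000000001100000 (decimal 96)
Equivalent: 6171 >> 6 = 6171 ÷ 2^6 = 96



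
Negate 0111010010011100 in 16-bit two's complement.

Original: 0111010010011100
Step 1 - Invert all bits: 1000101101100011
Step 2 - Add 1: 1000101101100100
Verification: 0111010010011100 + 1000101101100100 = 10000000000000000; discarding the end carry (carry out of the top bit) leaves the 16-bit value 0000000000000000, as required for x + (-x)



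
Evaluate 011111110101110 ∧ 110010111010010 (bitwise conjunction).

AND: 1 only when both bits are 1
  011111110101110
& 110010111010010
-----------------
  010010110000010
Decimal: 16302 & 26066 = 9602



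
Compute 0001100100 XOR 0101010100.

XOR: 1 when bits differ
  0001100100
^ 0101010100
------------
  0100110000
Decimal: 100 ^ 340 = 304



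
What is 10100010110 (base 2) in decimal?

Sum of powers of 2 for each 1-bit:
2^1 + 2^2 + 2^4 + 2^8 + 2^10
= 2 + 4 + 16 + 256 + 1024
= 1302



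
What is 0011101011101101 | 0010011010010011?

OR: 1 when either bit is 1
  0011101011101101
| 0010011010010011
------------------
  0011111011111111
Decimal: 15085 | 9875 = 16127



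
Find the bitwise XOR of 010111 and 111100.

XOR: 1 when bits differ
  010111
^ 111100
--------
  101011
Decimal: 23 ^ 60 = 43



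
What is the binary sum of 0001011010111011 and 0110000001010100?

Add column by column from the right: bit + bit + carry-in; write the sum mod 2, carry 1 when the sum is 2 or 3.
carry:  0000000111100000
        0001011010111011
+       0110000001010100
------------------------
       00111011100001111
(the carry out of the leftmost column, 0, becomes the leading bit)
Decimal check:
  0001011010111011 = 4096 + 1024 + 512 + 128 + 32 + 16 + 8 + 2 + 1 = 5819
  0110000001010100 = 16384 + 8192 + 64 + 16 + 4 = 24660
  5819 + 24660 = 30479, and 00111011100001111 = 16384 + 8192 + 4096 + 1024 + 512 + 256 + 8 + 4 + 2 + 1 = 30479 ✓



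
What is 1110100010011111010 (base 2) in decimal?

Sum of powers of 2 for each 1-bit:
2^1 + 2^3 + 2^4 + 2^5 + 2^6 + 2^7 + 2^10 + 2^14 + 2^16 + 2^17 + 2^18
= 2 + 8 + 16 + 32 + 64 + 128 + 1024 + 16384 + 65536 + 131072 + 262144
= 476410



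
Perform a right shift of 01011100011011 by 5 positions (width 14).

Original: 01011100011011 (decimal 5915)
Shift right by 5 positions
Drop the 5 low bits; fill with zeros on the left
Result: 00000010111000 (decimal 184)
Equivalent: 5915 >> 5 = 5915 ÷ 2^5 = 184



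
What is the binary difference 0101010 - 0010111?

Method 1 - Direct subtraction (column by column from the right: bit − bit − borrow-in; if negative, add 2 and borrow 1 from the next column):
borrow: 0101110
        0101010
-       0010111
---------------
        0010011

Method 2 - Add two's complement:
Two's complement of 0010111: invert → 1101000, add 1 → 1101001
  0101010
+ 1101001
---------
 10010011  (end carry out of the top bit = 1)
Discarding the end carry: 0010011
Decimal check:
  0101010 = 32 + 8 + 2 = 42
  0010111 = 16 + 4 + 2 + 1 = 23
  42 - 23 = 19, and 0010011 = 16 + 2 + 1 = 19 ✓



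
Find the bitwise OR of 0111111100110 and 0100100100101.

OR: 1 when either bit is 1
  0111111100110
| 0100100100101
---------------
  0111111100111
Decimal: 4070 | 2341 = 4071



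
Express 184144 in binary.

Using repeated division by 2:
184144 ÷ 2 = 92072 remainder 0
92072 ÷ 2 = 46036 remainder 0
46036 ÷ 2 = 23018 remainder 0
23018 ÷ 2 = 11509 remainder 0
11509 ÷ 2 = 5754 remainder 1
5754 ÷ 2 = 2877 remainder 0
2877 ÷ 2 = 1438 remainder 1
1438 ÷ 2 = 719 remainder 0
719 ÷ 2 = 359 remainder 1
359 ÷ 2 = 179 remainder 1
179 ÷ 2 = 89 remainder 1
89 ÷ 2 = 44 remainder 1
44 ÷ 2 = 22 remainder 0
22 ÷ 2 = 11 remainder 0
11 ÷ 2 = 5 remainder 1
5 ÷ 2 = 2 remainder 1
2 ÷ 2 = 1 remainder 0
1 ÷ 2 = 0 remainder 1
Reading remainders bottom to top: 101100111101010000



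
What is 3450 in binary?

Using repeated division by 2:
3450 ÷ 2 = 1725 remainder 0
1725 ÷ 2 = 862 remainder 1
862 ÷ 2 = 431 remainder 0
431 ÷ 2 = 215 remainder 1
215 ÷ 2 = 107 remainder 1
107 ÷ 2 = 53 remainder 1
53 ÷ 2 = 26 remainder 1
26 ÷ 2 = 13 remainder 0
13 ÷ 2 = 6 remainder 1
6 ÷ 2 = 3 remainder 0
3 ÷ 2 = 1 remainder 1
1 ÷ 2 = 0 remainder 1
Reading remainders bottom to top: 110101111010



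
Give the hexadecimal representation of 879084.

Using repeated division by 16 (digits 10–15 are A–F):
879084 ÷ 16 = 54942 remainder 12 (C)
54942 ÷ 16 = 3433 remainder 14 (E)
3433 ÷ 16 = 214 remainder 9
214 ÷ 16 = 13 remainder 6
13 ÷ 16 = 0 remainder 13 (D)
Reading remainders bottom to top: D69EC



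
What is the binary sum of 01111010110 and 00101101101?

Add column by column from the right: bit + bit + carry-in; write the sum mod 2, carry 1 when the sum is 2 or 3.
carry:  11111111000
        01111010110
+       00101101101
-------------------
       010101000011
(the carry out of the leftmost column, 0, becomes the leading bit)
Decimal check:
  01111010110 = 512 + 256 + 128 + 64 + 16 + 4 + 2 = 982
  00101101101 = 256 + 64 + 32 + 8 + 4 + 1 = 365
  982 + 365 = 1347, and 010101000011 = 1024 + 256 + 64 + 2 + 1 = 1347 ✓



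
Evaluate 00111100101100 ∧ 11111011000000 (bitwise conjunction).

AND: 1 only when both bits are 1
  00111100101100
& 11111011000000
----------------
  00111000000000
Decimal: 3884 & 16064 = 3584



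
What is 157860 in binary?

Using repeated division by 2:
157860 ÷ 2 = 78930 remainder 0
78930 ÷ 2 = 39465 remainder 0
39465 ÷ 2 = 19732 remainder 1
19732 ÷ 2 = 9866 remainder 0
9866 ÷ 2 = 4933 remainder 0
4933 ÷ 2 = 2466 remainder 1
2466 ÷ 2 = 1233 remainder 0
1233 ÷ 2 = 616 remainder 1
616 ÷ 2 = 308 remainder 0
308 ÷ 2 = 154 remainder 0
154 ÷ 2 = 77 remainder 0
77 ÷ 2 = 38 remainder 1
38 ÷ 2 = 19 remainder 0
19 ÷ 2 = 9 remainder 1
9 ÷ 2 = 4 remainder 1
4 ÷ 2 = 2 remainder 0
2 ÷ 2 = 1 remainder 0
1 ÷ 2 = 0 remainder 1
Reading remainders bottom to top: 100110100010100100



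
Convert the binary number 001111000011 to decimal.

Sum of powers of 2 for each 1-bit:
2^0 + 2^1 + 2^6 + 2^7 + 2^8 + 2^9
= 1 + 2 + 64 + 128 + 256 + 512
= 963



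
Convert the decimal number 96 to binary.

Using repeated division by 2:
96 ÷ 2 = 48 remainder 0
48 ÷ 2 = 24 remainder 0
24 ÷ 2 = 12 remainder 0
12 ÷ 2 = 6 remainder 0
6 ÷ 2 = 3 remainder 0
3 ÷ 2 = 1 remainder 1
1 ÷ 2 = 0 remainder 1
Reading remainders bottom to top: 1100000



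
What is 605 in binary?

Using repeated division by 2:
605 ÷ 2 = 302 remainder 1
302 ÷ 2 = 151 remainder 0
151 ÷ 2 = 75 remainder 1
75 ÷ 2 = 37 remainder 1
37 ÷ 2 = 18 remainder 1
18 ÷ 2 = 9 remainder 0
9 ÷ 2 = 4 remainder 1
4 ÷ 2 = 2 remainder 0
2 ÷ 2 = 1 remainder 0
1 ÷ 2 = 0 remainder 1
Reading remainders bottom to top: 1001011101



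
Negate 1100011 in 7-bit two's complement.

Original (sign bit 1, negative): 1100011
Step 1 - Invert all bits: 0011100
Step 2 - Add 1: 0011101
Verification: 1100011 + 0011101 = 10000000; discarding the end carry (carry out of the top bit) leaves the 7-bit value 0000000, as required for x + (-x)



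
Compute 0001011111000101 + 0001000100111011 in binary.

Add column by column from the right: bit + bit + carry-in; write the sum mod 2, carry 1 when the sum is 2 or 3.
carry:  0010111111111110
        0001011111000101
+       0001000100111011
------------------------
       00010100100000000
(the carry out of the leftmost column, 0, becomes the leading bit)
Decimal check:
  0001011111000101 = 4096 + 1024 + 512 + 256 + 128 + 64 + 4 + 1 = 6085
  0001000100111011 = 4096 + 256 + 32 + 16 + 8 + 2 + 1 = 4411
  6085 + 4411 = 10496, and 00010100100000000 = 8192 + 2048 + 256 = 10496 ✓



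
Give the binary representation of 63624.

Using repeated division by 2:
63624 ÷ 2 = 31812 remainder 0
31812 ÷ 2 = 15906 remainder 0
15906 ÷ 2 = 7953 remainder 0
7953 ÷ 2 = 3976 remainder 1
3976 ÷ 2 = 1988 remainder 0
1988 ÷ 2 = 994 remainder 0
994 ÷ 2 = 497 remainder 0
497 ÷ 2 = 248 remainder 1
248 ÷ 2 = 124 remainder 0
124 ÷ 2 = 62 remainder 0
62 ÷ 2 = 31 remainder 0
31 ÷ 2 = 15 remainder 1
15 ÷ 2 = 7 remainder 1
7 ÷ 2 = 3 remainder 1
3 ÷ 2 = 1 remainder 1
1 ÷ 2 = 0 remainder 1
Reading remainders bottom to top: 1111100010001000



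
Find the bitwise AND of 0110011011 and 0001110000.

AND: 1 only when both bits are 1
  0110011011
& 0001110000
------------
  0000010000
Decimal: 411 & 112 = 16



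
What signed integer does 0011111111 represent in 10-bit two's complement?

Binary: 0011111111
Sign bit: 0 (non-negative)
Read directly as an unsigned value:
0011111111 = 128 + 64 + 32 + 16 + 8 + 4 + 2 + 1 = 255
Value: 255



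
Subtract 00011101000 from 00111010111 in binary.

Method 1 - Direct subtraction (column by column from the right: bit − bit − borrow-in; if negative, add 2 and borrow 1 from the next column):
borrow: 00111010000
        00111010111
-       00011101000
-------------------
        00011101111

Method 2 - Add two's complement:
Two's complement of 00011101000: invert → 11100010111, add 1 → 11100011000
  00111010111
+ 11100011000
-------------
 100011101111  (end carry out of the top bit = 1)
Discarding the end carry: 00011101111
Decimal check:
  00111010111 = 256 + 128 + 64 + 16 + 4 + 2 + 1 = 471
  00011101000 = 128 + 64 + 32 + 8 = 232
  471 - 232 = 239, and 00011101111 = 128 + 64 + 32 + 8 + 4 + 2 + 1 = 239 ✓



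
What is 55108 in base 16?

Using repeated division by 16 (digits 10–15 are A–F):
55108 ÷ 16 = 3444 remainder 4
3444 ÷ 16 = 215 remainder 4
215 ÷ 16 = 13 remainder 7
13 ÷ 16 = 0 remainder 13 (D)
Reading remainders bottom to top: D744



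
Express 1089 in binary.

Using repeated division by 2:
1089 ÷ 2 = 544 remainder 1
544 ÷ 2 = 272 remainder 0
272 ÷ 2 = 136 remainder 0
136 ÷ 2 = 68 remainder 0
68 ÷ 2 = 34 remainder 0
34 ÷ 2 = 17 remainder 0
17 ÷ 2 = 8 remainder 1
8 ÷ 2 = 4 remainder 0
4 ÷ 2 = 2 remainder 0
2 ÷ 2 = 1 remainder 0
1 ÷ 2 = 0 remainder 1
Reading remainders bottom to top: 10001000001



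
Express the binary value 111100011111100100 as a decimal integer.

Sum of powers of 2 for each 1-bit:
2^2 + 2^5 + 2^6 + 2^7 + 2^8 + 2^9 + 2^10 + 2^14 + 2^15 + 2^16 + 2^17
= 4 + 32 + 64 + 128 + 256 + 512 + 1024 + 16384 + 32768 + 65536 + 131072
= 247780



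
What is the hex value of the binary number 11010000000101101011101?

Group into 4-bit nibbles from right:
  0110 = 6
  1000 = 8
  0000 = 0
  1011 = B
  0101 = 5
  1101 = D
Result: 680B5D



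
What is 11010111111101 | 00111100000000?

OR: 1 when either bit is 1
  11010111111101
| 00111100000000
----------------
  11111111111101
Decimal: 13821 | 3840 = 16381



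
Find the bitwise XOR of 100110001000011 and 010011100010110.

XOR: 1 when bits differ
  100110001000011
^ 010011100010110
-----------------
  110101101010101
Decimal: 19523 ^ 10006 = 27477



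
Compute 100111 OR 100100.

OR: 1 when either bit is 1
  100111
| 100100
--------
  100111
Decimal: 39 | 36 = 39



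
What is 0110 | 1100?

OR: 1 when either bit is 1
  0110
| 1100
------
  1110
Decimal: 6 | 12 = 14



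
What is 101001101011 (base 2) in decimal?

Sum of powers of 2 for each 1-bit:
2^0 + 2^1 + 2^3 + 2^5 + 2^6 + 2^9 + 2^11
= 1 + 2 + 8 + 32 + 64 + 512 + 2048
= 2667



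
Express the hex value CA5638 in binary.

Convert each hex digit to 4 bits:
  C = 1100
  A = 1010
  5 = 0101
  6 = 0110
  3 = 0011
  8 = 1000
Concatenate: 110010100101011000111000



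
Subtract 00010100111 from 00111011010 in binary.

Method 1 - Direct subtraction (column by column from the right: bit − bit − borrow-in; if negative, add 2 and borrow 1 from the next column):
borrow: 00001001110
        00111011010
-       00010100111
-------------------
        00100110011

Method 2 - Add two's complement:
Two's complement of 00010100111: invert → 11101011000, add 1 → 11101011001
  00111011010
+ 11101011001
-------------
 100100110011  (end carry out of the top bit = 1)
Discarding the end carry: 00100110011
Decimal check:
  00111011010 = 256 + 128 + 64 + 16 + 8 + 2 = 474
  00010100111 = 128 + 32 + 4 + 2 + 1 = 167
  474 - 167 = 307, and 00100110011 = 256 + 32 + 16 + 2 + 1 = 307 ✓



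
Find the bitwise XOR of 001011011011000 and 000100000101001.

XOR: 1 when bits differ
  001011011011000
^ 000100000101001
-----------------
  001111011110001
Decimal: 5848 ^ 2089 = 7921



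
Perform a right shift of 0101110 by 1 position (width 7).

Original: 0101110 (decimal 46)
Shift right by 1 position
Drop the 1 low bit; fill with zero on the left
Result: 0010111 (decimal 23)
Equivalent: 46 >> 1 = 46 ÷ 2^1 = 23



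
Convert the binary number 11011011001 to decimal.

Sum of powers of 2 for each 1-bit:
2^0 + 2^3 + 2^4 + 2^6 + 2^7 + 2^9 + 2^10
= 1 + 8 + 16 + 64 + 128 + 512 + 1024
= 1753



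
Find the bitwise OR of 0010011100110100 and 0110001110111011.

OR: 1 when either bit is 1
  0010011100110100
| 0110001110111011
------------------
  0110011110111111
Decimal: 10036 | 25531 = 26559



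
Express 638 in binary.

Using repeated division by 2:
638 ÷ 2 = 319 remainder 0
319 ÷ 2 = 159 remainder 1
159 ÷ 2 = 79 remainder 1
79 ÷ 2 = 39 remainder 1
39 ÷ 2 = 19 remainder 1
19 ÷ 2 = 9 remainder 1
9 ÷ 2 = 4 remainder 1
4 ÷ 2 = 2 remainder 0
2 ÷ 2 = 1 remainder 0
1 ÷ 2 = 0 remainder 1
Reading remainders bottom to top: 1001111110



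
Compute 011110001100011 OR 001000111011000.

OR: 1 when either bit is 1
  011110001100011
| 001000111011000
-----------------
  011110111111011
Decimal: 15459 | 4568 = 15867



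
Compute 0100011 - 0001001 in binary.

Method 1 - Direct subtraction (column by column from the right: bit − bit − borrow-in; if negative, add 2 and borrow 1 from the next column):
borrow: 0110000
        0100011
-       0001001
---------------
        0011010

Method 2 - Add two's complement:
Two's complement of 0001001: invert → 1110110, add 1 → 1110111
  0100011
+ 1110111
---------
 10011010  (end carry out of the top bit = 1)
Discarding the end carry: 0011010
Decimal check:
  0100011 = 32 + 2 + 1 = 35
  0001001 = 8 + 1 = 9
  35 - 9 = 26, and 0011010 = 16 + 8 + 2 = 26 ✓



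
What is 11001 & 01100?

AND: 1 only when both bits are 1
  11001
& 01100
-------
  01000
Decimal: 25 & 12 = 8



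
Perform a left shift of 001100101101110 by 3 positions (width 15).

Original: 001100101101110 (decimal 6510)
Shift left by 3 positions
Append 3 zeros on the right and drop the 3 high bits that overflow the 15-bit width
Result: 100101101110000 (decimal 19312)
Equivalent: 6510 << 3 = 6510 × 2^3 = 52080, truncated to 15 bits = 19312



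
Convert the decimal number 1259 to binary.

Using repeated division by 2:
1259 ÷ 2 = 629 remainder 1
629 ÷ 2 = 314 remainder 1
314 ÷ 2 = 157 remainder 0
157 ÷ 2 = 78 remainder 1
78 ÷ 2 = 39 remainder 0
39 ÷ 2 = 19 remainder 1
19 ÷ 2 = 9 remainder 1
9 ÷ 2 = 4 remainder 1
4 ÷ 2 = 2 remainder 0
2 ÷ 2 = 1 remainder 0
1 ÷ 2 = 0 remainder 1
Reading remainders bottom to top: 10011101011

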